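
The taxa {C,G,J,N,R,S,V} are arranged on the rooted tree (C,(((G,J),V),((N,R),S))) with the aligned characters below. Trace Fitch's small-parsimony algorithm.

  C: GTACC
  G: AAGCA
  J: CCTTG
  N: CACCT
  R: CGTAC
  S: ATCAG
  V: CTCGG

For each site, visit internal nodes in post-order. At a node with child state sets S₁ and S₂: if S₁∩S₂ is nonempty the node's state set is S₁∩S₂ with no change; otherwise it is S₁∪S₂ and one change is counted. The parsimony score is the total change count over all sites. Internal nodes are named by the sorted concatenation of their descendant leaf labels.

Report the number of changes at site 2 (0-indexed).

4

[col 0] GJ: children G:{A}, J:{C} ∪→ {A,C}; cost 1
[col 0] GJV: children GJ:{A,C}, V:{C} ∩→ {C}; cost 0
[col 0] NR: children N:{C}, R:{C} ∩→ {C}; cost 0
[col 0] NRS: children NR:{C}, S:{A} ∪→ {A,C}; cost 1
[col 0] GJNRSV: children GJV:{C}, NRS:{A,C} ∩→ {C}; cost 0
[col 0] CGJNRSV: children C:{G}, GJNRSV:{C} ∪→ {C,G}; cost 1
[col 1] GJ: children G:{A}, J:{C} ∪→ {A,C}; cost 1
[col 1] GJV: children GJ:{A,C}, V:{T} ∪→ {A,C,T}; cost 1
[col 1] NR: children N:{A}, R:{G} ∪→ {A,G}; cost 1
[col 1] NRS: children NR:{A,G}, S:{T} ∪→ {A,G,T}; cost 1
[col 1] GJNRSV: children GJV:{A,C,T}, NRS:{A,G,T} ∩→ {A,T}; cost 0
[col 1] CGJNRSV: children C:{T}, GJNRSV:{A,T} ∩→ {T}; cost 0
[col 2] GJ: children G:{G}, J:{T} ∪→ {G,T}; cost 1
[col 2] GJV: children GJ:{G,T}, V:{C} ∪→ {C,G,T}; cost 1
[col 2] NR: children N:{C}, R:{T} ∪→ {C,T}; cost 1
[col 2] NRS: children NR:{C,T}, S:{C} ∩→ {C}; cost 0
[col 2] GJNRSV: children GJV:{C,G,T}, NRS:{C} ∩→ {C}; cost 0
[col 2] CGJNRSV: children C:{A}, GJNRSV:{C} ∪→ {A,C}; cost 1
[col 3] GJ: children G:{C}, J:{T} ∪→ {C,T}; cost 1
[col 3] GJV: children GJ:{C,T}, V:{G} ∪→ {C,G,T}; cost 1
[col 3] NR: children N:{C}, R:{A} ∪→ {A,C}; cost 1
[col 3] NRS: children NR:{A,C}, S:{A} ∩→ {A}; cost 0
[col 3] GJNRSV: children GJV:{C,G,T}, NRS:{A} ∪→ {A,C,G,T}; cost 1
[col 3] CGJNRSV: children C:{C}, GJNRSV:{A,C,G,T} ∩→ {C}; cost 0
[col 4] GJ: children G:{A}, J:{G} ∪→ {A,G}; cost 1
[col 4] GJV: children GJ:{A,G}, V:{G} ∩→ {G}; cost 0
[col 4] NR: children N:{T}, R:{C} ∪→ {C,T}; cost 1
[col 4] NRS: children NR:{C,T}, S:{G} ∪→ {C,G,T}; cost 1
[col 4] GJNRSV: children GJV:{G}, NRS:{C,G,T} ∩→ {G}; cost 0
[col 4] CGJNRSV: children C:{C}, GJNRSV:{G} ∪→ {C,G}; cost 1
per-site changes: [3, 4, 4, 4, 4]; total = 19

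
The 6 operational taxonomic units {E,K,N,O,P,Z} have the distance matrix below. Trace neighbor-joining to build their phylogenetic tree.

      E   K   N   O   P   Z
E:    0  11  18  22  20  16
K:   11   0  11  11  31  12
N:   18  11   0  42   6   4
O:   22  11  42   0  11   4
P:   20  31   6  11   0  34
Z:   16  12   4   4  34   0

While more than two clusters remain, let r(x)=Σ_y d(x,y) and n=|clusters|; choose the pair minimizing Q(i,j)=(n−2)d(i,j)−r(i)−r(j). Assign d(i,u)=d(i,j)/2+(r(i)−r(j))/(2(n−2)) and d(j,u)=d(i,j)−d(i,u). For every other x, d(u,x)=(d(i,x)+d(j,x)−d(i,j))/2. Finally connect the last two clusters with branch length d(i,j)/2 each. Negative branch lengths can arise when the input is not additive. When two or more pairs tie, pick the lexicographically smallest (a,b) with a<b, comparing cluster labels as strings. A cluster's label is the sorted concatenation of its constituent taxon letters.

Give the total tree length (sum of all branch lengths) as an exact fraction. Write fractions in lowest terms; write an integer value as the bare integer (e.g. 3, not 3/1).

619/16

step 1: merge (N,P) at d=6, Q=-159; branch lengths N→3/8, P→45/8; new cluster NP
  updated: d(E,NP)=16, d(K,NP)=18, d(NP,O)=47/2, d(NP,Z)=16
step 2: merge (O,Z) at d=4, Q=-193/2; branch lengths O→49/12, Z→-1/12; new cluster OZ
  updated: d(E,OZ)=17, d(K,OZ)=19/2, d(NP,OZ)=71/4
step 3: merge (E,NP) at d=16, Q=-255/4; branch lengths E→97/16, NP→159/16; new cluster ENP
  updated: d(ENP,K)=13/2, d(ENP,OZ)=75/8
step 4: merge (ENP,K) at d=13/2, Q=-203/8; branch lengths ENP→51/16, K→53/16; new cluster EKNP
  updated: d(EKNP,OZ)=99/16
step 5: merge (EKNP,OZ) at d=99/16; branch lengths EKNP→99/32, OZ→99/32; new cluster EKNOPZ
final tree: (((E:97/16,(N:3/8,P:45/8):159/16):51/16,K:53/16):99/32,(O:49/12,Z:-1/12):99/32)
total length: 619/16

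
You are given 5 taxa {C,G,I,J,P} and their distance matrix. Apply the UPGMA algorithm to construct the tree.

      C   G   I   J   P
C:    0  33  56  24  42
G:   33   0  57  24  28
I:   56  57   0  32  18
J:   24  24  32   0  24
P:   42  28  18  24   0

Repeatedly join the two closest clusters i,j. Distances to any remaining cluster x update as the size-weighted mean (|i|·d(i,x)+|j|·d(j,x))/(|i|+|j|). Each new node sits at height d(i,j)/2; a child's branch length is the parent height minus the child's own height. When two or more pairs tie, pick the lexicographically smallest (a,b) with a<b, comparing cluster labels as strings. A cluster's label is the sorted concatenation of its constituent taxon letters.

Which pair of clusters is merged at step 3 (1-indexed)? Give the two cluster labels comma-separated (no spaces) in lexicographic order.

CJ,G

step 1: merge (I,P) at d=18; branch lengths I→9, P→9; new cluster IP
  updated: d(C,IP)=49, d(G,IP)=85/2, d(IP,J)=28
step 2: merge (C,J) at d=24; branch lengths C→12, J→12; new cluster CJ
  updated: d(CJ,G)=57/2, d(CJ,IP)=77/2
step 3: merge (CJ,G) at d=57/2; branch lengths CJ→9/4, G→57/4; new cluster CGJ
  updated: d(CGJ,IP)=239/6
step 4: merge (CGJ,IP) at d=239/6; branch lengths CGJ→17/3, IP→131/12; new cluster CGIJP
final tree: (((C:12,J:12):9/4,G:57/4):17/3,(I:9,P:9):131/12)
total length: 901/12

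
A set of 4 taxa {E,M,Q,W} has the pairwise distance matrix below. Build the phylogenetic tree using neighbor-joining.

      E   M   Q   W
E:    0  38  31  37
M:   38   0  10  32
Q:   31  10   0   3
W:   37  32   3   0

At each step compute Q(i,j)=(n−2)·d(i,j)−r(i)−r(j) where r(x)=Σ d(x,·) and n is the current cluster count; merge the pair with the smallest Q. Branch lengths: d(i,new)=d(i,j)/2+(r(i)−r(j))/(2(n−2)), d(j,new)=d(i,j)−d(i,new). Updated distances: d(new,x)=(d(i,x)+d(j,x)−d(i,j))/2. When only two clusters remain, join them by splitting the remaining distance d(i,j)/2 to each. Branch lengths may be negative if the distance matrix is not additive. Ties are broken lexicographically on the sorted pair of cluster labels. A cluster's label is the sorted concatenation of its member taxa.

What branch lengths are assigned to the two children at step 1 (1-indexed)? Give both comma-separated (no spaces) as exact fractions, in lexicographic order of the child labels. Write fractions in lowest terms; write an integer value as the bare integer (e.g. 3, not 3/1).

51/2,25/2

iteration 1: select E,M (d=38, Q=-110); attach at lengths (51/2, 25/2); label the merged cluster EM
  updated: d(EM,Q)=3/2, d(EM,W)=31/2
iteration 2: select EM,Q (d=3/2, Q=-20); attach at lengths (7, -11/2); label the merged cluster EMQ
  updated: d(EMQ,W)=17/2
iteration 3: select EMQ,W (d=17/2); attach at lengths (17/4, 17/4); label the merged cluster EMQW
final tree: (((E:51/2,M:25/2):7,Q:-11/2):17/4,W:17/4)
total length: 48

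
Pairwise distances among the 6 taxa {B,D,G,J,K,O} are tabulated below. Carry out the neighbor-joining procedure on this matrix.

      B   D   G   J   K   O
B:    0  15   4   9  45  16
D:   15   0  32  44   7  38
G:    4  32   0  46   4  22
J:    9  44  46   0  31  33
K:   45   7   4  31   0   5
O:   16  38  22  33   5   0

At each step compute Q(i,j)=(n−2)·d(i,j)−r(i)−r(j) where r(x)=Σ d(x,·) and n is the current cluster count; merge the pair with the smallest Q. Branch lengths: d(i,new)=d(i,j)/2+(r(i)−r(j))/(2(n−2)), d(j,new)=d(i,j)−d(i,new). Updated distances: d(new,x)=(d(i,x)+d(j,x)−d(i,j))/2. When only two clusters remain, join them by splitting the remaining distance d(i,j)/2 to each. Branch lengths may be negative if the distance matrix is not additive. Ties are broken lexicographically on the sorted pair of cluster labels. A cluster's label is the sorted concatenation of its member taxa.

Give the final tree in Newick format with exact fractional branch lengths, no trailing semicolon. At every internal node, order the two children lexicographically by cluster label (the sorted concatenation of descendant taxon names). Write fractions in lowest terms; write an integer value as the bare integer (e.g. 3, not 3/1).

((((B:-19/4,J:55/4):185/16,O:135/16):69/16,(D:49/4,K:-21/4):121/16):111/32,G:111/32)

iteration 1: select B,J (d=9, Q=-216); attach at lengths (-19/4, 55/4); label the merged cluster BJ
  updated: d(BJ,D)=25, d(BJ,G)=41/2, d(BJ,K)=67/2, d(BJ,O)=20
iteration 2: select D,K (d=7, Q=-261/2); attach at lengths (49/4, -21/4); label the merged cluster DK
  updated: d(BJ,DK)=103/4, d(DK,G)=29/2, d(DK,O)=18
iteration 3: select BJ,O (d=20, Q=-345/4); attach at lengths (185/16, 135/16); label the merged cluster BJO
  updated: d(BJO,DK)=95/8, d(BJO,G)=45/4
iteration 4: select BJO,DK (d=95/8, Q=-301/8); attach at lengths (69/16, 121/16); label the merged cluster BDJKO
  updated: d(BDJKO,G)=111/16
iteration 5: select BDJKO,G (d=111/16); attach at lengths (111/32, 111/32); label the merged cluster BDGJKO
final tree: ((((B:-19/4,J:55/4):185/16,O:135/16):69/16,(D:49/4,K:-21/4):121/16):111/32,G:111/32)
total length: 877/16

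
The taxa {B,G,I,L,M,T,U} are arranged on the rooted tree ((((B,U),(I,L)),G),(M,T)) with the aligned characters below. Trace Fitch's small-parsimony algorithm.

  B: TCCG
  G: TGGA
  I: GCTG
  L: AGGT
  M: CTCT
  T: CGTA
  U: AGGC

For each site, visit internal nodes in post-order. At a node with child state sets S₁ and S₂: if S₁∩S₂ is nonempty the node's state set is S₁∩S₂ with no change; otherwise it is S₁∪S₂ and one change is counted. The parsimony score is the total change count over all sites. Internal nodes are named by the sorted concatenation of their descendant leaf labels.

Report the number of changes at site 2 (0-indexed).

4

BU@0: {T} ∪ {A} = {A,T} (union, +1)
IL@0: {G} ∪ {A} = {A,G} (union, +1)
BILU@0: {A,T} ∩ {A,G} = {A} (intersection, +0)
BGILU@0: {A} ∪ {T} = {A,T} (union, +1)
MT@0: {C} ∩ {C} = {C} (intersection, +0)
BGILMTU@0: {A,T} ∪ {C} = {A,C,T} (union, +1)
BU@1: {C} ∪ {G} = {C,G} (union, +1)
IL@1: {C} ∪ {G} = {C,G} (union, +1)
BILU@1: {C,G} ∩ {C,G} = {C,G} (intersection, +0)
BGILU@1: {C,G} ∩ {G} = {G} (intersection, +0)
MT@1: {T} ∪ {G} = {G,T} (union, +1)
BGILMTU@1: {G} ∩ {G,T} = {G} (intersection, +0)
BU@2: {C} ∪ {G} = {C,G} (union, +1)
IL@2: {T} ∪ {G} = {G,T} (union, +1)
BILU@2: {C,G} ∩ {G,T} = {G} (intersection, +0)
BGILU@2: {G} ∩ {G} = {G} (intersection, +0)
MT@2: {C} ∪ {T} = {C,T} (union, +1)
BGILMTU@2: {G} ∪ {C,T} = {C,G,T} (union, +1)
BU@3: {G} ∪ {C} = {C,G} (union, +1)
IL@3: {G} ∪ {T} = {G,T} (union, +1)
BILU@3: {C,G} ∩ {G,T} = {G} (intersection, +0)
BGILU@3: {G} ∪ {A} = {A,G} (union, +1)
MT@3: {T} ∪ {A} = {A,T} (union, +1)
BGILMTU@3: {A,G} ∩ {A,T} = {A} (intersection, +0)
per-site changes: [4, 3, 4, 4]; total = 15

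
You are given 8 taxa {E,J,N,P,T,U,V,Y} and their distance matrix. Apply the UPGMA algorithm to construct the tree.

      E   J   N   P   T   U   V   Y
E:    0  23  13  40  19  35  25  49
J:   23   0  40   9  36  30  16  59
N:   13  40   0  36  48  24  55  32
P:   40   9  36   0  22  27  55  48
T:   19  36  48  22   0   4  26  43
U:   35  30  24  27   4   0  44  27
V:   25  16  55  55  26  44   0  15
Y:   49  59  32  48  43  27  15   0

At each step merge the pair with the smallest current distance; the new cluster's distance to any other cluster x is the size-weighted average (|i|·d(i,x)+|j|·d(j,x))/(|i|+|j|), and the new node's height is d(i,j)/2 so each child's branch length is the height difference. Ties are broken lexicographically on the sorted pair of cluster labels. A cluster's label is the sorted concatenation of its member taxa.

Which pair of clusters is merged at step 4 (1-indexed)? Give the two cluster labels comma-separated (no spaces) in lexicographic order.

1. join T+U (d=4) ⇒ TU; edges |T|=2, |U|=2
  updated: d(E,TU)=27, d(J,TU)=33, d(N,TU)=36, d(P,TU)=49/2, d(TU,V)=35, d(TU,Y)=35
2. join J+P (d=9) ⇒ JP; edges |J|=9/2, |P|=9/2
  updated: d(E,JP)=63/2, d(JP,N)=38, d(JP,TU)=115/4, d(JP,V)=71/2, d(JP,Y)=107/2
3. join E+N (d=13) ⇒ EN; edges |E|=13/2, |N|=13/2
  updated: d(EN,JP)=139/4, d(EN,TU)=63/2, d(EN,V)=40, d(EN,Y)=81/2
4. join V+Y (d=15) ⇒ VY; edges |V|=15/2, |Y|=15/2
  updated: d(EN,VY)=161/4, d(JP,VY)=89/2, d(TU,VY)=35
5. join JP+TU (d=115/4) ⇒ JPTU; edges |JP|=79/8, |TU|=99/8
  updated: d(EN,JPTU)=265/8, d(JPTU,VY)=159/4
6. join EN+JPTU (d=265/8) ⇒ EJNPTU; edges |EN|=161/16, |JPTU|=35/16
  updated: d(EJNPTU,VY)=479/12
7. join EJNPTU+VY (d=479/12) ⇒ EJNPTUVY; edges |EJNPTU|=163/48, |VY|=299/24
final tree: (((E:13/2,N:13/2):161/16,((J:9/2,P:9/2):79/8,(T:2,U:2):99/8):35/16):163/48,(V:15/2,Y:15/2):299/24)
total length: 4385/48

V,Y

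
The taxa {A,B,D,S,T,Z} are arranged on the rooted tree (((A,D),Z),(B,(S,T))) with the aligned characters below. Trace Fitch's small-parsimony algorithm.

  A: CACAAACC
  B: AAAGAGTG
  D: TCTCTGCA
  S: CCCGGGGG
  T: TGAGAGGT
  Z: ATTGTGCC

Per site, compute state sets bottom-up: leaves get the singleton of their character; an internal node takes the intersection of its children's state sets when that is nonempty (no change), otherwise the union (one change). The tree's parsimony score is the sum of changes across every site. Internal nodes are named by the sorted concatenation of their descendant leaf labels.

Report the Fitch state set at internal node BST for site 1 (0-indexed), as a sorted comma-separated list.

[col 0] AD: children A:{C}, D:{T} ∪→ {C,T}; cost 1
[col 0] ADZ: children AD:{C,T}, Z:{A} ∪→ {A,C,T}; cost 1
[col 0] ST: children S:{C}, T:{T} ∪→ {C,T}; cost 1
[col 0] BST: children B:{A}, ST:{C,T} ∪→ {A,C,T}; cost 1
[col 0] ABDSTZ: children ADZ:{A,C,T}, BST:{A,C,T} ∩→ {A,C,T}; cost 0
[col 1] AD: children A:{A}, D:{C} ∪→ {A,C}; cost 1
[col 1] ADZ: children AD:{A,C}, Z:{T} ∪→ {A,C,T}; cost 1
[col 1] ST: children S:{C}, T:{G} ∪→ {C,G}; cost 1
[col 1] BST: children B:{A}, ST:{C,G} ∪→ {A,C,G}; cost 1
[col 1] ABDSTZ: children ADZ:{A,C,T}, BST:{A,C,G} ∩→ {A,C}; cost 0
[col 2] AD: children A:{C}, D:{T} ∪→ {C,T}; cost 1
[col 2] ADZ: children AD:{C,T}, Z:{T} ∩→ {T}; cost 0
[col 2] ST: children S:{C}, T:{A} ∪→ {A,C}; cost 1
[col 2] BST: children B:{A}, ST:{A,C} ∩→ {A}; cost 0
[col 2] ABDSTZ: children ADZ:{T}, BST:{A} ∪→ {A,T}; cost 1
[col 3] AD: children A:{A}, D:{C} ∪→ {A,C}; cost 1
[col 3] ADZ: children AD:{A,C}, Z:{G} ∪→ {A,C,G}; cost 1
[col 3] ST: children S:{G}, T:{G} ∩→ {G}; cost 0
[col 3] BST: children B:{G}, ST:{G} ∩→ {G}; cost 0
[col 3] ABDSTZ: children ADZ:{A,C,G}, BST:{G} ∩→ {G}; cost 0
[col 4] AD: children A:{A}, D:{T} ∪→ {A,T}; cost 1
[col 4] ADZ: children AD:{A,T}, Z:{T} ∩→ {T}; cost 0
[col 4] ST: children S:{G}, T:{A} ∪→ {A,G}; cost 1
[col 4] BST: children B:{A}, ST:{A,G} ∩→ {A}; cost 0
[col 4] ABDSTZ: children ADZ:{T}, BST:{A} ∪→ {A,T}; cost 1
[col 5] AD: children A:{A}, D:{G} ∪→ {A,G}; cost 1
[col 5] ADZ: children AD:{A,G}, Z:{G} ∩→ {G}; cost 0
[col 5] ST: children S:{G}, T:{G} ∩→ {G}; cost 0
[col 5] BST: children B:{G}, ST:{G} ∩→ {G}; cost 0
[col 5] ABDSTZ: children ADZ:{G}, BST:{G} ∩→ {G}; cost 0
[col 6] AD: children A:{C}, D:{C} ∩→ {C}; cost 0
[col 6] ADZ: children AD:{C}, Z:{C} ∩→ {C}; cost 0
[col 6] ST: children S:{G}, T:{G} ∩→ {G}; cost 0
[col 6] BST: children B:{T}, ST:{G} ∪→ {G,T}; cost 1
[col 6] ABDSTZ: children ADZ:{C}, BST:{G,T} ∪→ {C,G,T}; cost 1
[col 7] AD: children A:{C}, D:{A} ∪→ {A,C}; cost 1
[col 7] ADZ: children AD:{A,C}, Z:{C} ∩→ {C}; cost 0
[col 7] ST: children S:{G}, T:{T} ∪→ {G,T}; cost 1
[col 7] BST: children B:{G}, ST:{G,T} ∩→ {G}; cost 0
[col 7] ABDSTZ: children ADZ:{C}, BST:{G} ∪→ {C,G}; cost 1
per-site changes: [4, 4, 3, 2, 3, 1, 2, 3]; total = 22

A,C,G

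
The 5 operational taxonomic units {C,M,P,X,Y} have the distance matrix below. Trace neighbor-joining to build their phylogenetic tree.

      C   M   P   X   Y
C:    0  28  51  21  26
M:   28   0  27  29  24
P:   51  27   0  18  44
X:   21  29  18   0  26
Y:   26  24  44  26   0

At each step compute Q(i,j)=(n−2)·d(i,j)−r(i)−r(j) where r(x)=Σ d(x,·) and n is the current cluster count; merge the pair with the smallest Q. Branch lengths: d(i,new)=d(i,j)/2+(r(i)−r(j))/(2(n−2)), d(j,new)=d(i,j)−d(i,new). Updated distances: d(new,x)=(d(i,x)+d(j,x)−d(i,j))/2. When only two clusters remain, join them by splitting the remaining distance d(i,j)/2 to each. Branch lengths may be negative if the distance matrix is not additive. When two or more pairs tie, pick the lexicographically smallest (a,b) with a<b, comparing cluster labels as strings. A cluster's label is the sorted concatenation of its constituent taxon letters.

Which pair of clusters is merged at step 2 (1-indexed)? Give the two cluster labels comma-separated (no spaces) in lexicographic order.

iteration 1: select P,X (d=18, Q=-180); attach at lengths (50/3, 4/3); label the merged cluster PX
  updated: d(C,PX)=27, d(M,PX)=19, d(PX,Y)=26
iteration 2: select C,Y (d=26, Q=-105); attach at lengths (57/4, 47/4); label the merged cluster CY
  updated: d(CY,M)=13, d(CY,PX)=27/2
iteration 3: select CY,M (d=13, Q=-91/2); attach at lengths (15/4, 37/4); label the merged cluster CMY
  updated: d(CMY,PX)=39/4
iteration 4: select CMY,PX (d=39/4); attach at lengths (39/8, 39/8); label the merged cluster CMPXY
final tree: (((C:57/4,Y:47/4):15/4,M:37/4):39/8,(P:50/3,X:4/3):39/8)
total length: 267/4

C,Y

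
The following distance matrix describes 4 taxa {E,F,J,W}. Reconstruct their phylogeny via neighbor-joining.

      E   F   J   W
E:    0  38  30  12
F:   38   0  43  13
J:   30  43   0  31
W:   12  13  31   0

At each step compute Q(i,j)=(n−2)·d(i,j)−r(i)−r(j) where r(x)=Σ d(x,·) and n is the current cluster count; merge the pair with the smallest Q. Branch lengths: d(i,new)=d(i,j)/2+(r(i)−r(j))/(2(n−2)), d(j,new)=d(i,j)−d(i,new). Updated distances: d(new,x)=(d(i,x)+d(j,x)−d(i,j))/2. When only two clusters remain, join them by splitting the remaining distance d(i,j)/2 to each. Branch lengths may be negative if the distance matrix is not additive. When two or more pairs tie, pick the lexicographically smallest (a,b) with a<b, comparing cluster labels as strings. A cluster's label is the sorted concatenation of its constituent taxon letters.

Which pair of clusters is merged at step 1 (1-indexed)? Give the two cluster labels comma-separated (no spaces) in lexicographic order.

1. join E+J (d=30, Q=-124) ⇒ EJ; edges |E|=9, |J|=21
  updated: d(EJ,F)=51/2, d(EJ,W)=13/2
2. join EJ+F (d=51/2, Q=-45) ⇒ EFJ; edges |EJ|=19/2, |F|=16
  updated: d(EFJ,W)=-3
3. join EFJ+W (d=-3) ⇒ EFJW; edges |EFJ|=-3/2, |W|=-3/2
final tree: (((E:9,J:21):19/2,F:16):-3/2,W:-3/2)
total length: 105/2

E,J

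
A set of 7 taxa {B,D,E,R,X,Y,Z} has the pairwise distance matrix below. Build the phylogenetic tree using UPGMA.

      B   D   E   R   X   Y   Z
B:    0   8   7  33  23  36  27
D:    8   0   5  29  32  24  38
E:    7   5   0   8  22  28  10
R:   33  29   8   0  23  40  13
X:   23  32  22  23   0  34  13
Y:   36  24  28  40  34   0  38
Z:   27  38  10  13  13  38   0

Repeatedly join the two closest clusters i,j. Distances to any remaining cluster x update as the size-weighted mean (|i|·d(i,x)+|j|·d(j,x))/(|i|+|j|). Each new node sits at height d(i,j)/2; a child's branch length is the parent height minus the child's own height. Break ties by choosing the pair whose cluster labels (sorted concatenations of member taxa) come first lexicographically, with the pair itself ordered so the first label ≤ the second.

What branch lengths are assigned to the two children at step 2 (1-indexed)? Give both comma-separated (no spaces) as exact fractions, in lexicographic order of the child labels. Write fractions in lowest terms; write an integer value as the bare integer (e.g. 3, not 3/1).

15/4,5/4

iteration 1: select D,E (d=5); attach at lengths (5/2, 5/2); label the merged cluster DE
  updated: d(B,DE)=15/2, d(DE,R)=37/2, d(DE,X)=27, d(DE,Y)=26, d(DE,Z)=24
iteration 2: select B,DE (d=15/2); attach at lengths (15/4, 5/4); label the merged cluster BDE
  updated: d(BDE,R)=70/3, d(BDE,X)=77/3, d(BDE,Y)=88/3, d(BDE,Z)=25
iteration 3: select R,Z (d=13); attach at lengths (13/2, 13/2); label the merged cluster RZ
  updated: d(BDE,RZ)=145/6, d(RZ,X)=18, d(RZ,Y)=39
iteration 4: select RZ,X (d=18); attach at lengths (5/2, 9); label the merged cluster RXZ
  updated: d(BDE,RXZ)=74/3, d(RXZ,Y)=112/3
iteration 5: select BDE,RXZ (d=74/3); attach at lengths (103/12, 10/3); label the merged cluster BDERXZ
  updated: d(BDERXZ,Y)=100/3
iteration 6: select BDERXZ,Y (d=100/3); attach at lengths (13/3, 50/3); label the merged cluster BDERXYZ
final tree: (((B:15/4,(D:5/2,E:5/2):5/4):103/12,((R:13/2,Z:13/2):5/2,X:9):10/3):13/3,Y:50/3)
total length: 809/12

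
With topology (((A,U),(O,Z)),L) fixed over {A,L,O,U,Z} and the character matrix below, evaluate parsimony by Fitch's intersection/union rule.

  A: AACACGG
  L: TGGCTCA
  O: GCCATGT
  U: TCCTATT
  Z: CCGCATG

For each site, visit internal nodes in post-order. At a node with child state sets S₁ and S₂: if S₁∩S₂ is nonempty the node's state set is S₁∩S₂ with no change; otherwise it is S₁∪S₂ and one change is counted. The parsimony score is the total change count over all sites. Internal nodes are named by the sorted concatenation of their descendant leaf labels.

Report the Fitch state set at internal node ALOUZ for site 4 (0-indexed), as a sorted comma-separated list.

A,T

AU@0: {A} ∪ {T} = {A,T} (union, +1)
OZ@0: {G} ∪ {C} = {C,G} (union, +1)
AOUZ@0: {A,T} ∪ {C,G} = {A,C,G,T} (union, +1)
ALOUZ@0: {A,C,G,T} ∩ {T} = {T} (intersection, +0)
AU@1: {A} ∪ {C} = {A,C} (union, +1)
OZ@1: {C} ∩ {C} = {C} (intersection, +0)
AOUZ@1: {A,C} ∩ {C} = {C} (intersection, +0)
ALOUZ@1: {C} ∪ {G} = {C,G} (union, +1)
AU@2: {C} ∩ {C} = {C} (intersection, +0)
OZ@2: {C} ∪ {G} = {C,G} (union, +1)
AOUZ@2: {C} ∩ {C,G} = {C} (intersection, +0)
ALOUZ@2: {C} ∪ {G} = {C,G} (union, +1)
AU@3: {A} ∪ {T} = {A,T} (union, +1)
OZ@3: {A} ∪ {C} = {A,C} (union, +1)
AOUZ@3: {A,T} ∩ {A,C} = {A} (intersection, +0)
ALOUZ@3: {A} ∪ {C} = {A,C} (union, +1)
AU@4: {C} ∪ {A} = {A,C} (union, +1)
OZ@4: {T} ∪ {A} = {A,T} (union, +1)
AOUZ@4: {A,C} ∩ {A,T} = {A} (intersection, +0)
ALOUZ@4: {A} ∪ {T} = {A,T} (union, +1)
AU@5: {G} ∪ {T} = {G,T} (union, +1)
OZ@5: {G} ∪ {T} = {G,T} (union, +1)
AOUZ@5: {G,T} ∩ {G,T} = {G,T} (intersection, +0)
ALOUZ@5: {G,T} ∪ {C} = {C,G,T} (union, +1)
AU@6: {G} ∪ {T} = {G,T} (union, +1)
OZ@6: {T} ∪ {G} = {G,T} (union, +1)
AOUZ@6: {G,T} ∩ {G,T} = {G,T} (intersection, +0)
ALOUZ@6: {G,T} ∪ {A} = {A,G,T} (union, +1)
per-site changes: [3, 2, 2, 3, 3, 3, 3]; total = 19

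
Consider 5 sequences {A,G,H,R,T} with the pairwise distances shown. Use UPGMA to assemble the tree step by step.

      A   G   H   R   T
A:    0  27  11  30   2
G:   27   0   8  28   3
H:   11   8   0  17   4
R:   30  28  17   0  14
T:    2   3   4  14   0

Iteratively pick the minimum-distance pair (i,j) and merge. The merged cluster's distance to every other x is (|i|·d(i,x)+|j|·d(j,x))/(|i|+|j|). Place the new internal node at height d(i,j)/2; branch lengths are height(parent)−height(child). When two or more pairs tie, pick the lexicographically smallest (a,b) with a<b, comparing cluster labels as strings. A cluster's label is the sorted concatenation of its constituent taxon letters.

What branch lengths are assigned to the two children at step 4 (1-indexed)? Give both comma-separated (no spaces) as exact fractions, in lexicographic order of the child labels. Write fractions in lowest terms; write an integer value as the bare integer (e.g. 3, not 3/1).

1. join A+T (d=2) ⇒ AT; edges |A|=1, |T|=1
  updated: d(AT,G)=15, d(AT,H)=15/2, d(AT,R)=22
2. join AT+H (d=15/2) ⇒ AHT; edges |AT|=11/4, |H|=15/4
  updated: d(AHT,G)=38/3, d(AHT,R)=61/3
3. join AHT+G (d=38/3) ⇒ AGHT; edges |AHT|=31/12, |G|=19/3
  updated: d(AGHT,R)=89/4
4. join AGHT+R (d=89/4) ⇒ AGHRT; edges |AGHT|=115/24, |R|=89/8
final tree: ((((A:1,T:1):11/4,H:15/4):31/12,G:19/3):115/24,R:89/8)
total length: 100/3

115/24,89/8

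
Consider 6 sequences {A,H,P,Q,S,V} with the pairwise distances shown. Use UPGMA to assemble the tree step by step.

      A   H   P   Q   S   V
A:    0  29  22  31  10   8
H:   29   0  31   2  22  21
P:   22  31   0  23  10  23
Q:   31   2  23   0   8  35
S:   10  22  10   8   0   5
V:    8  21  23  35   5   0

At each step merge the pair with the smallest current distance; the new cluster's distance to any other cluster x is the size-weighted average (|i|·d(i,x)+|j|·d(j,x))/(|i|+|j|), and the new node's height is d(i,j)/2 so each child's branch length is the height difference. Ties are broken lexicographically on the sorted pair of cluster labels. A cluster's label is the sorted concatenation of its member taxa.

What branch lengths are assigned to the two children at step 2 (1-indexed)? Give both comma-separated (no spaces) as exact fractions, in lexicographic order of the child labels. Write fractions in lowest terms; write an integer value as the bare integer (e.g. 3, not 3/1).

1. join H+Q (d=2) ⇒ HQ; edges |H|=1, |Q|=1
  updated: d(A,HQ)=30, d(HQ,P)=27, d(HQ,S)=15, d(HQ,V)=28
2. join S+V (d=5) ⇒ SV; edges |S|=5/2, |V|=5/2
  updated: d(A,SV)=9, d(HQ,SV)=43/2, d(P,SV)=33/2
3. join A+SV (d=9) ⇒ ASV; edges |A|=9/2, |SV|=2
  updated: d(ASV,HQ)=73/3, d(ASV,P)=55/3
4. join ASV+P (d=55/3) ⇒ APSV; edges |ASV|=14/3, |P|=55/6
  updated: d(APSV,HQ)=25
5. join APSV+HQ (d=25) ⇒ AHPQSV; edges |APSV|=10/3, |HQ|=23/2
final tree: (((A:9/2,(S:5/2,V:5/2):2):14/3,P:55/6):10/3,(H:1,Q:1):23/2)
total length: 253/6

5/2,5/2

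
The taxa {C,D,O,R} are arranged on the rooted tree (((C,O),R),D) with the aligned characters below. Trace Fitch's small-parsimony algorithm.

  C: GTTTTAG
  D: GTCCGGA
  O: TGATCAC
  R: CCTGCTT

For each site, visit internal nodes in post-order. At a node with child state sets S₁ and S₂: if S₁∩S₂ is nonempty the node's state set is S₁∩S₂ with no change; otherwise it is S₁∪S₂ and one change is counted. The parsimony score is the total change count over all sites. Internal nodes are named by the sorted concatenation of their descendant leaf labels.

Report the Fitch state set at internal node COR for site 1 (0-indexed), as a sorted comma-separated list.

[col 0] CO: children C:{G}, O:{T} ∪→ {G,T}; cost 1
[col 0] COR: children CO:{G,T}, R:{C} ∪→ {C,G,T}; cost 1
[col 0] CDOR: children COR:{C,G,T}, D:{G} ∩→ {G}; cost 0
[col 1] CO: children C:{T}, O:{G} ∪→ {G,T}; cost 1
[col 1] COR: children CO:{G,T}, R:{C} ∪→ {C,G,T}; cost 1
[col 1] CDOR: children COR:{C,G,T}, D:{T} ∩→ {T}; cost 0
[col 2] CO: children C:{T}, O:{A} ∪→ {A,T}; cost 1
[col 2] COR: children CO:{A,T}, R:{T} ∩→ {T}; cost 0
[col 2] CDOR: children COR:{T}, D:{C} ∪→ {C,T}; cost 1
[col 3] CO: children C:{T}, O:{T} ∩→ {T}; cost 0
[col 3] COR: children CO:{T}, R:{G} ∪→ {G,T}; cost 1
[col 3] CDOR: children COR:{G,T}, D:{C} ∪→ {C,G,T}; cost 1
[col 4] CO: children C:{T}, O:{C} ∪→ {C,T}; cost 1
[col 4] COR: children CO:{C,T}, R:{C} ∩→ {C}; cost 0
[col 4] CDOR: children COR:{C}, D:{G} ∪→ {C,G}; cost 1
[col 5] CO: children C:{A}, O:{A} ∩→ {A}; cost 0
[col 5] COR: children CO:{A}, R:{T} ∪→ {A,T}; cost 1
[col 5] CDOR: children COR:{A,T}, D:{G} ∪→ {A,G,T}; cost 1
[col 6] CO: children C:{G}, O:{C} ∪→ {C,G}; cost 1
[col 6] COR: children CO:{C,G}, R:{T} ∪→ {C,G,T}; cost 1
[col 6] CDOR: children COR:{C,G,T}, D:{A} ∪→ {A,C,G,T}; cost 1
per-site changes: [2, 2, 2, 2, 2, 2, 3]; total = 15

C,G,T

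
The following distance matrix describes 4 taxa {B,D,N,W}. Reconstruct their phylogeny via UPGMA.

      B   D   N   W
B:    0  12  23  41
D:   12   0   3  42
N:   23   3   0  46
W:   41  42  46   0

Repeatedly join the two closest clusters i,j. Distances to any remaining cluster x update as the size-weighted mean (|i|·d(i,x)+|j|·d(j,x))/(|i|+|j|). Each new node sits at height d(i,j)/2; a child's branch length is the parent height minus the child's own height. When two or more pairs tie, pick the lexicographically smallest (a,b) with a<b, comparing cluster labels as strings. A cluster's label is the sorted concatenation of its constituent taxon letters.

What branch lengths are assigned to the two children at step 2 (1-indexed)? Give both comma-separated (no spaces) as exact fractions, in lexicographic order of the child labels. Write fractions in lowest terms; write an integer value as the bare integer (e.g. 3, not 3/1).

iteration 1: select D,N (d=3); attach at lengths (3/2, 3/2); label the merged cluster DN
  updated: d(B,DN)=35/2, d(DN,W)=44
iteration 2: select B,DN (d=35/2); attach at lengths (35/4, 29/4); label the merged cluster BDN
  updated: d(BDN,W)=43
iteration 3: select BDN,W (d=43); attach at lengths (51/4, 43/2); label the merged cluster BDNW
final tree: ((B:35/4,(D:3/2,N:3/2):29/4):51/4,W:43/2)
total length: 213/4

35/4,29/4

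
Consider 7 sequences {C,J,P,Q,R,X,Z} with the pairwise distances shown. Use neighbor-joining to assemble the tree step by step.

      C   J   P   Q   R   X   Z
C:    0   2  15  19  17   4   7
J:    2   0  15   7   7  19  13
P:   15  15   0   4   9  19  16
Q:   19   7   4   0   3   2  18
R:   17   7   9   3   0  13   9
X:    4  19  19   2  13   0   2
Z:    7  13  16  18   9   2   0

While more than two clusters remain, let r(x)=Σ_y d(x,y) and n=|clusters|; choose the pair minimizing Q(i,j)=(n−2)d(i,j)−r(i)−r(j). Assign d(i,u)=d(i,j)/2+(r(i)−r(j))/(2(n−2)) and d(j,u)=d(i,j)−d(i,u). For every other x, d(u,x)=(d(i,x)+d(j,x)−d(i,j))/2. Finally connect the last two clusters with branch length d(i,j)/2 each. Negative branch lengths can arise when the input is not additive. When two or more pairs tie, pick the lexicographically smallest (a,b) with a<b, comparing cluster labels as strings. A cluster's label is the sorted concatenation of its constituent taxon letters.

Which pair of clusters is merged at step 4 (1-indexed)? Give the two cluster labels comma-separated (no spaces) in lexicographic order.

CJXZ,R

iteration 1: select C,J (d=2, Q=-117); attach at lengths (11/10, 9/10); label the merged cluster CJ
  updated: d(CJ,P)=14, d(CJ,Q)=12, d(CJ,R)=11, d(CJ,X)=21/2, d(CJ,Z)=9
iteration 2: select X,Z (d=2, Q=-185/2); attach at lengths (1/16, 31/16); label the merged cluster XZ
  updated: d(CJ,XZ)=35/4, d(P,XZ)=33/2, d(Q,XZ)=9, d(R,XZ)=10
iteration 3: select CJ,XZ (d=35/4, Q=-255/4); attach at lengths (37/8, 33/8); label the merged cluster CJXZ
  updated: d(CJXZ,P)=87/8, d(CJXZ,Q)=49/8, d(CJXZ,R)=49/8
iteration 4: select CJXZ,R (d=49/8, Q=-29); attach at lengths (69/16, 29/16); label the merged cluster CJRXZ
  updated: d(CJRXZ,P)=55/8, d(CJRXZ,Q)=3/2
iteration 5: select CJRXZ,P (d=55/8, Q=-99/8); attach at lengths (35/16, 75/16); label the merged cluster CJPRXZ
  updated: d(CJPRXZ,Q)=-11/16
iteration 6: select CJPRXZ,Q (d=-11/16); attach at lengths (-11/32, -11/32); label the merged cluster CJPQRXZ
final tree: (((((C:11/10,J:9/10):37/8,(X:1/16,Z:31/16):33/8):69/16,R:29/16):35/16,P:75/16):-11/32,Q:-11/32)
total length: 401/16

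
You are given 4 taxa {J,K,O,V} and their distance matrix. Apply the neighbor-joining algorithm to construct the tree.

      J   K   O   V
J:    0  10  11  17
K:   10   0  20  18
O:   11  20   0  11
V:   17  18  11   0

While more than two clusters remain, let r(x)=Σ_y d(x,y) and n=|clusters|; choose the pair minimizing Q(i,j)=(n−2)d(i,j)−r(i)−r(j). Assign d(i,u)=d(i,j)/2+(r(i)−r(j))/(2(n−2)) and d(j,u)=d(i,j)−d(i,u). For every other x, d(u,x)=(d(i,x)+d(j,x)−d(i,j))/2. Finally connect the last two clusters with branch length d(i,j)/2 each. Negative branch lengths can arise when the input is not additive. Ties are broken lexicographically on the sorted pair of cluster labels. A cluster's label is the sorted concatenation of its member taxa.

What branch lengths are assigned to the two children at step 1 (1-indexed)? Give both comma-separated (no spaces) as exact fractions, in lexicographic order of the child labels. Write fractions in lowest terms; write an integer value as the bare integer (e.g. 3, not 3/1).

5/2,15/2

1. join J+K (d=10, Q=-66) ⇒ JK; edges |J|=5/2, |K|=15/2
  updated: d(JK,O)=21/2, d(JK,V)=25/2
2. join JK+O (d=21/2, Q=-34) ⇒ JKO; edges |JK|=6, |O|=9/2
  updated: d(JKO,V)=13/2
3. join JKO+V (d=13/2) ⇒ JKOV; edges |JKO|=13/4, |V|=13/4
final tree: (((J:5/2,K:15/2):6,O:9/2):13/4,V:13/4)
total length: 27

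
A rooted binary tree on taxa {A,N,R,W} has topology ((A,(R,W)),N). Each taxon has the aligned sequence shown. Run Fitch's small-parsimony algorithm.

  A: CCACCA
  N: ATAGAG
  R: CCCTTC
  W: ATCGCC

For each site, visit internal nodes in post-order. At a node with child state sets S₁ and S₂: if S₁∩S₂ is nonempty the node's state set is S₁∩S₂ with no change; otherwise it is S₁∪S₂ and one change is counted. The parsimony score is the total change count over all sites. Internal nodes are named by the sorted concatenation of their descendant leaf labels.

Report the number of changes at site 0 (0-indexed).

[col 0] RW: children R:{C}, W:{A} ∪→ {A,C}; cost 1
[col 0] ARW: children A:{C}, RW:{A,C} ∩→ {C}; cost 0
[col 0] ANRW: children ARW:{C}, N:{A} ∪→ {A,C}; cost 1
[col 1] RW: children R:{C}, W:{T} ∪→ {C,T}; cost 1
[col 1] ARW: children A:{C}, RW:{C,T} ∩→ {C}; cost 0
[col 1] ANRW: children ARW:{C}, N:{T} ∪→ {C,T}; cost 1
[col 2] RW: children R:{C}, W:{C} ∩→ {C}; cost 0
[col 2] ARW: children A:{A}, RW:{C} ∪→ {A,C}; cost 1
[col 2] ANRW: children ARW:{A,C}, N:{A} ∩→ {A}; cost 0
[col 3] RW: children R:{T}, W:{G} ∪→ {G,T}; cost 1
[col 3] ARW: children A:{C}, RW:{G,T} ∪→ {C,G,T}; cost 1
[col 3] ANRW: children ARW:{C,G,T}, N:{G} ∩→ {G}; cost 0
[col 4] RW: children R:{T}, W:{C} ∪→ {C,T}; cost 1
[col 4] ARW: children A:{C}, RW:{C,T} ∩→ {C}; cost 0
[col 4] ANRW: children ARW:{C}, N:{A} ∪→ {A,C}; cost 1
[col 5] RW: children R:{C}, W:{C} ∩→ {C}; cost 0
[col 5] ARW: children A:{A}, RW:{C} ∪→ {A,C}; cost 1
[col 5] ANRW: children ARW:{A,C}, N:{G} ∪→ {A,C,G}; cost 1
per-site changes: [2, 2, 1, 2, 2, 2]; total = 11

2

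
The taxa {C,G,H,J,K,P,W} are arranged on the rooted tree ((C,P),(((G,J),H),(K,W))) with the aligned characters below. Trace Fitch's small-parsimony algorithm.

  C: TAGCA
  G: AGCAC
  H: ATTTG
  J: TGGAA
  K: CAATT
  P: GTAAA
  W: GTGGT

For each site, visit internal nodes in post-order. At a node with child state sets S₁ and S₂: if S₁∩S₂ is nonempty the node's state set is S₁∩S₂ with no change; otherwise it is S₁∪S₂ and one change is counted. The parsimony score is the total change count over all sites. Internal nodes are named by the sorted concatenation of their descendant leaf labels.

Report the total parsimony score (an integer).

CP@0: {T} ∪ {G} = {G,T} (union, +1)
GJ@0: {A} ∪ {T} = {A,T} (union, +1)
GHJ@0: {A,T} ∩ {A} = {A} (intersection, +0)
KW@0: {C} ∪ {G} = {C,G} (union, +1)
GHJKW@0: {A} ∪ {C,G} = {A,C,G} (union, +1)
CGHJKPW@0: {G,T} ∩ {A,C,G} = {G} (intersection, +0)
CP@1: {A} ∪ {T} = {A,T} (union, +1)
GJ@1: {G} ∩ {G} = {G} (intersection, +0)
GHJ@1: {G} ∪ {T} = {G,T} (union, +1)
KW@1: {A} ∪ {T} = {A,T} (union, +1)
GHJKW@1: {G,T} ∩ {A,T} = {T} (intersection, +0)
CGHJKPW@1: {A,T} ∩ {T} = {T} (intersection, +0)
CP@2: {G} ∪ {A} = {A,G} (union, +1)
GJ@2: {C} ∪ {G} = {C,G} (union, +1)
GHJ@2: {C,G} ∪ {T} = {C,G,T} (union, +1)
KW@2: {A} ∪ {G} = {A,G} (union, +1)
GHJKW@2: {C,G,T} ∩ {A,G} = {G} (intersection, +0)
CGHJKPW@2: {A,G} ∩ {G} = {G} (intersection, +0)
CP@3: {C} ∪ {A} = {A,C} (union, +1)
GJ@3: {A} ∩ {A} = {A} (intersection, +0)
GHJ@3: {A} ∪ {T} = {A,T} (union, +1)
KW@3: {T} ∪ {G} = {G,T} (union, +1)
GHJKW@3: {A,T} ∩ {G,T} = {T} (intersection, +0)
CGHJKPW@3: {A,C} ∪ {T} = {A,C,T} (union, +1)
CP@4: {A} ∩ {A} = {A} (intersection, +0)
GJ@4: {C} ∪ {A} = {A,C} (union, +1)
GHJ@4: {A,C} ∪ {G} = {A,C,G} (union, +1)
KW@4: {T} ∩ {T} = {T} (intersection, +0)
GHJKW@4: {A,C,G} ∪ {T} = {A,C,G,T} (union, +1)
CGHJKPW@4: {A} ∩ {A,C,G,T} = {A} (intersection, +0)
per-site changes: [4, 3, 4, 4, 3]; total = 18

18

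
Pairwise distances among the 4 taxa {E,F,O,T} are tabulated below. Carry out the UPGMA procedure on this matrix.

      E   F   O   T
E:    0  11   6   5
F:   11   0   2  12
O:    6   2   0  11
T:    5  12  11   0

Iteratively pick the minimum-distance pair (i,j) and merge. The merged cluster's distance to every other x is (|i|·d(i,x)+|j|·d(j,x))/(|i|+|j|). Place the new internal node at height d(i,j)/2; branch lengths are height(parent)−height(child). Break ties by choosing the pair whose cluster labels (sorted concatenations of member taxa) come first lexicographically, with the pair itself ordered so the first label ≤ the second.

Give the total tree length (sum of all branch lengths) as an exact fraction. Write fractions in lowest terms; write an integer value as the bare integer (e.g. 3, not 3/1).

iteration 1: select F,O (d=2); attach at lengths (1, 1); label the merged cluster FO
  updated: d(E,FO)=17/2, d(FO,T)=23/2
iteration 2: select E,T (d=5); attach at lengths (5/2, 5/2); label the merged cluster ET
  updated: d(ET,FO)=10
iteration 3: select ET,FO (d=10); attach at lengths (5/2, 4); label the merged cluster EFOT
final tree: ((E:5/2,T:5/2):5/2,(F:1,O:1):4)
total length: 27/2

27/2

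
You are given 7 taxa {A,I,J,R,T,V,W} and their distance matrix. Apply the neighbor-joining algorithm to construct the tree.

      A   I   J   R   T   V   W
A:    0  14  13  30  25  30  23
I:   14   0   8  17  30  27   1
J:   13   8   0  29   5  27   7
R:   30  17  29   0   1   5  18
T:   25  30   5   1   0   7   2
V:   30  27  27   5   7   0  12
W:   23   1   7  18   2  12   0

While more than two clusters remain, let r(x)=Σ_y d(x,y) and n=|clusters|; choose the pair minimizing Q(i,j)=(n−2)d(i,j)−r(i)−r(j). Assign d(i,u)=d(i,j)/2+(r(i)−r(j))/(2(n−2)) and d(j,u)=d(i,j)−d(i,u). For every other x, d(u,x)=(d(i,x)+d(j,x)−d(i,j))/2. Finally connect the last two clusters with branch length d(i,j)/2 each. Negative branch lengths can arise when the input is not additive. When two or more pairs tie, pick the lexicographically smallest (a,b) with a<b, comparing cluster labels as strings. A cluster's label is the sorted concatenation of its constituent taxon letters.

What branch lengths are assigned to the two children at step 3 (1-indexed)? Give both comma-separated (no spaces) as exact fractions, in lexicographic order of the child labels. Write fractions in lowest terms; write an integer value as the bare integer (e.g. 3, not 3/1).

35/4,-9/4

1. join R+V (d=5, Q=-183) ⇒ RV; edges |R|=17/10, |V|=33/10
  updated: d(A,RV)=55/2, d(I,RV)=39/2, d(J,RV)=51/2, d(RV,T)=3/2, d(RV,W)=25/2
2. join RV+T (d=3/2, Q=-144) ⇒ RTV; edges |RV|=29/8, |T|=-17/8
  updated: d(A,RTV)=51/2, d(I,RTV)=24, d(J,RTV)=29/2, d(RTV,W)=13/2
3. join RTV+W (d=13/2, Q=-177/2) ⇒ RTVW; edges |RTV|=35/4, |W|=-9/4
  updated: d(A,RTVW)=21, d(I,RTVW)=37/4, d(J,RTVW)=15/2
4. join A+I (d=14, Q=-205/4) ⇒ AI; edges |A|=179/16, |I|=45/16
  updated: d(AI,J)=7/2, d(AI,RTVW)=65/8
5. join AI+J (d=7/2, Q=-153/8) ⇒ AIJ; edges |AI|=33/16, |J|=23/16
  updated: d(AIJ,RTVW)=97/16
6. join AIJ+RTVW (d=97/16) ⇒ AIJRTVW; edges |AIJ|=97/32, |RTVW|=97/32
final tree: (((A:179/16,I:45/16):33/16,J:23/16):97/32,(((R:17/10,V:33/10):29/8,T:-17/8):35/4,W:-9/4):97/32)
total length: 585/16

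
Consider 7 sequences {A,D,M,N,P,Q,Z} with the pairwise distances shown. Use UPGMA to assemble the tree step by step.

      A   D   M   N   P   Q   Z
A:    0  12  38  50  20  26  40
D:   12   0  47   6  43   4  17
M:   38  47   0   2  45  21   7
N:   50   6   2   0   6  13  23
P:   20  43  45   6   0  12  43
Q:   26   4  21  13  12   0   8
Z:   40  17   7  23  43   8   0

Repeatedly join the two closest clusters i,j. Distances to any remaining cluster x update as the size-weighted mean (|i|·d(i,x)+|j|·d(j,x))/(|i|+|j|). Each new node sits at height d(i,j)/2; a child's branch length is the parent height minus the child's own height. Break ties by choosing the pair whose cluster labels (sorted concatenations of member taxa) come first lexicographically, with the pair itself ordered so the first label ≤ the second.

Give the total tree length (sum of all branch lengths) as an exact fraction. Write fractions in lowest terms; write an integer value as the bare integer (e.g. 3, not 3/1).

step 1: merge (M,N) at d=2; branch lengths M→1, N→1; new cluster MN
  updated: d(A,MN)=44, d(D,MN)=53/2, d(MN,P)=51/2, d(MN,Q)=17, d(MN,Z)=15
step 2: merge (D,Q) at d=4; branch lengths D→2, Q→2; new cluster DQ
  updated: d(A,DQ)=19, d(DQ,MN)=87/4, d(DQ,P)=55/2, d(DQ,Z)=25/2
step 3: merge (DQ,Z) at d=25/2; branch lengths DQ→17/4, Z→25/4; new cluster DQZ
  updated: d(A,DQZ)=26, d(DQZ,MN)=39/2, d(DQZ,P)=98/3
step 4: merge (DQZ,MN) at d=39/2; branch lengths DQZ→7/2, MN→35/4; new cluster DMNQZ
  updated: d(A,DMNQZ)=166/5, d(DMNQZ,P)=149/5
step 5: merge (A,P) at d=20; branch lengths A→10, P→10; new cluster AP
  updated: d(AP,DMNQZ)=63/2
step 6: merge (AP,DMNQZ) at d=63/2; branch lengths AP→23/4, DMNQZ→6; new cluster ADMNPQZ
final tree: ((A:10,P:10):23/4,(((D:2,Q:2):17/4,Z:25/4):7/2,(M:1,N:1):35/4):6)
total length: 121/2

121/2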